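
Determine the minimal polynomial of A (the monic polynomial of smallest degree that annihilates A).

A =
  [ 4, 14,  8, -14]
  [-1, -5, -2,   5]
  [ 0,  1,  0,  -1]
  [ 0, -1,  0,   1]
x^3

The characteristic polynomial is χ_A(x) = x^4, so the eigenvalues are known. The minimal polynomial is
  m_A(x) = Π_λ (x − λ)^{k_λ}
where k_λ is the size of the *largest* Jordan block for λ (equivalently, the smallest k with (A − λI)^k v = 0 for every generalised eigenvector v of λ).

  λ = 0: largest Jordan block has size 3, contributing (x − 0)^3

So m_A(x) = x^3 = x^3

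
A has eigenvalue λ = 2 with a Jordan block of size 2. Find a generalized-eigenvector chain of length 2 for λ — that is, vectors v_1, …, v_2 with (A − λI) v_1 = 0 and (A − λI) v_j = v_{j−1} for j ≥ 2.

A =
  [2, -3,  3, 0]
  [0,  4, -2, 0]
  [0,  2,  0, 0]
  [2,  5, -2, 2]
A Jordan chain for λ = 2 of length 2:
v_1 = (0, 0, 0, 2)ᵀ
v_2 = (1, 0, 0, 0)ᵀ

Let N = A − (2)·I. We want v_2 with N^2 v_2 = 0 but N^1 v_2 ≠ 0; then v_{j-1} := N · v_j for j = 2, …, 2.

Pick v_2 = (1, 0, 0, 0)ᵀ.
Then v_1 = N · v_2 = (0, 0, 0, 2)ᵀ.

Sanity check: (A − (2)·I) v_1 = (0, 0, 0, 0)ᵀ = 0. ✓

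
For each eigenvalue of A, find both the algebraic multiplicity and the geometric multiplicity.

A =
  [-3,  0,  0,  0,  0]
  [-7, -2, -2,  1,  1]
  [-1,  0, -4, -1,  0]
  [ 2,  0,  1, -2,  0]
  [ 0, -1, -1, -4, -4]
λ = -3: alg = 5, geom = 2

Step 1 — factor the characteristic polynomial to read off the algebraic multiplicities:
  χ_A(x) = (x + 3)^5

Step 2 — compute geometric multiplicities via the rank-nullity identity g(λ) = n − rank(A − λI):
  rank(A − (-3)·I) = 3, so dim ker(A − (-3)·I) = n − 3 = 2

Summary:
  λ = -3: algebraic multiplicity = 5, geometric multiplicity = 2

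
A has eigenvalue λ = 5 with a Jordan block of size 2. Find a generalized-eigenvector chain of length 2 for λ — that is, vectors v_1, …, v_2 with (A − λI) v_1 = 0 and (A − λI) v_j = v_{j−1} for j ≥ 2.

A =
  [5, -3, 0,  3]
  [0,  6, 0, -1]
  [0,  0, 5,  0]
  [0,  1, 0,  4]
A Jordan chain for λ = 5 of length 2:
v_1 = (-3, 1, 0, 1)ᵀ
v_2 = (0, 1, 0, 0)ᵀ

Let N = A − (5)·I. We want v_2 with N^2 v_2 = 0 but N^1 v_2 ≠ 0; then v_{j-1} := N · v_j for j = 2, …, 2.

Pick v_2 = (0, 1, 0, 0)ᵀ.
Then v_1 = N · v_2 = (-3, 1, 0, 1)ᵀ.

Sanity check: (A − (5)·I) v_1 = (0, 0, 0, 0)ᵀ = 0. ✓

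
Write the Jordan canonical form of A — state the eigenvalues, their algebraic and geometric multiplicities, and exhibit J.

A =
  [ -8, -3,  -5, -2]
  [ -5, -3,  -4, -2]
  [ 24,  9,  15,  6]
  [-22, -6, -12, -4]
J_3(0) ⊕ J_1(0)

The characteristic polynomial is
  det(x·I − A) = x^4

Eigenvalues and multiplicities (the geometric multiplicity of λ is n − rank(A − λI), which equals the number of Jordan blocks for λ):
  λ = 0: algebraic multiplicity = 4, geometric multiplicity = 2

Determining the block sizes for each eigenvalue:
  λ = 0: with am = 4 and gm = 2, the partition is not yet determined (e.g. several partitions of 4 into 2 parts exist). Let N = A − (0)·I. Computing rank(N^1) = 2, rank(N^2) = 1, rank(N^3) = 0; the number of blocks of size ≥ j is rank(N^{j−1}) − rank(N^j), giving [2, 1, 1]. So we have 1 block(s) of size 3, 1 block(s) of size 1 → block sizes [3, 1]

Assembling the blocks gives a Jordan form
J =
  [0, 1, 0, 0]
  [0, 0, 1, 0]
  [0, 0, 0, 0]
  [0, 0, 0, 0]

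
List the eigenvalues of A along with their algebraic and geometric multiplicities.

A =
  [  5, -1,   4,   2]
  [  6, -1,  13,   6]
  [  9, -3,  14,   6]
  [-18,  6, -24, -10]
λ = 2: alg = 4, geom = 2

Step 1 — factor the characteristic polynomial to read off the algebraic multiplicities:
  χ_A(x) = (x - 2)^4

Step 2 — compute geometric multiplicities via the rank-nullity identity g(λ) = n − rank(A − λI):
  rank(A − (2)·I) = 2, so dim ker(A − (2)·I) = n − 2 = 2

Summary:
  λ = 2: algebraic multiplicity = 4, geometric multiplicity = 2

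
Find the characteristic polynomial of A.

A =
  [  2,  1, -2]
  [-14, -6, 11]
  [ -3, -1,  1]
x^3 + 3*x^2 + 3*x + 1

Expanding det(x·I − A) (e.g. by cofactor expansion or by noting that A is similar to its Jordan form J, which has the same characteristic polynomial as A) gives
  χ_A(x) = x^3 + 3*x^2 + 3*x + 1
which factors as (x + 1)^3. The eigenvalues (with algebraic multiplicities) are λ = -1 with multiplicity 3.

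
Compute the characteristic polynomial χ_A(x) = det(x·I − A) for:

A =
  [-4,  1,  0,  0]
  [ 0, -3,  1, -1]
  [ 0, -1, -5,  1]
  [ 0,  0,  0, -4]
x^4 + 16*x^3 + 96*x^2 + 256*x + 256

Expanding det(x·I − A) (e.g. by cofactor expansion or by noting that A is similar to its Jordan form J, which has the same characteristic polynomial as A) gives
  χ_A(x) = x^4 + 16*x^3 + 96*x^2 + 256*x + 256
which factors as (x + 4)^4. The eigenvalues (with algebraic multiplicities) are λ = -4 with multiplicity 4.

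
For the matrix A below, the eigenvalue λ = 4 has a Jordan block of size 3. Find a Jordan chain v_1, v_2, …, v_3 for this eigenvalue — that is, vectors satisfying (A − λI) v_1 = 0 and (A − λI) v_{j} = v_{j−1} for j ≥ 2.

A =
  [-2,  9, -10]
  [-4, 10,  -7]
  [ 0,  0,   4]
A Jordan chain for λ = 4 of length 3:
v_1 = (-3, -2, 0)ᵀ
v_2 = (-10, -7, 0)ᵀ
v_3 = (0, 0, 1)ᵀ

Let N = A − (4)·I. We want v_3 with N^3 v_3 = 0 but N^2 v_3 ≠ 0; then v_{j-1} := N · v_j for j = 3, …, 2.

Pick v_3 = (0, 0, 1)ᵀ.
Then v_2 = N · v_3 = (-10, -7, 0)ᵀ.
Then v_1 = N · v_2 = (-3, -2, 0)ᵀ.

Sanity check: (A − (4)·I) v_1 = (0, 0, 0)ᵀ = 0. ✓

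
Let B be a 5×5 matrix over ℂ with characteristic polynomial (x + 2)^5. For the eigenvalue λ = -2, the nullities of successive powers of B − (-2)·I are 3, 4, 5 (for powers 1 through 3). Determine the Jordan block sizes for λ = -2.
Block sizes for λ = -2: [3, 1, 1]

From the dimensions of kernels of powers, the number of Jordan blocks of size at least j is d_j − d_{j−1} where d_j = dim ker(N^j) (with d_0 = 0). Computing the differences gives [3, 1, 1].
The number of blocks of size exactly k is (#blocks of size ≥ k) − (#blocks of size ≥ k + 1), so the partition is: 2 block(s) of size 1, 1 block(s) of size 3.
In nonincreasing order the block sizes are [3, 1, 1].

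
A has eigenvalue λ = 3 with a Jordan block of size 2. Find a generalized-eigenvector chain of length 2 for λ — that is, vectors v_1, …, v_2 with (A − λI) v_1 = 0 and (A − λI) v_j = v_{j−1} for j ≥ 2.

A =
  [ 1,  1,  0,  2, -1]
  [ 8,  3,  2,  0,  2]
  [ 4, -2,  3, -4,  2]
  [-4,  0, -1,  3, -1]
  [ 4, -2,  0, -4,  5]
A Jordan chain for λ = 3 of length 2:
v_1 = (-2, 8, 4, -4, 4)ᵀ
v_2 = (1, 0, 0, 0, 0)ᵀ

Let N = A − (3)·I. We want v_2 with N^2 v_2 = 0 but N^1 v_2 ≠ 0; then v_{j-1} := N · v_j for j = 2, …, 2.

Pick v_2 = (1, 0, 0, 0, 0)ᵀ.
Then v_1 = N · v_2 = (-2, 8, 4, -4, 4)ᵀ.

Sanity check: (A − (3)·I) v_1 = (0, 0, 0, 0, 0)ᵀ = 0. ✓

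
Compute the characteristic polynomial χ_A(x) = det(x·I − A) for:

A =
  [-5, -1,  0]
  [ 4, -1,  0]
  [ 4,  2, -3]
x^3 + 9*x^2 + 27*x + 27

Expanding det(x·I − A) (e.g. by cofactor expansion or by noting that A is similar to its Jordan form J, which has the same characteristic polynomial as A) gives
  χ_A(x) = x^3 + 9*x^2 + 27*x + 27
which factors as (x + 3)^3. The eigenvalues (with algebraic multiplicities) are λ = -3 with multiplicity 3.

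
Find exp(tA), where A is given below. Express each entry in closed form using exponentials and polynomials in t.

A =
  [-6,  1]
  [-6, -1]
e^{tA} =
  [-2*exp(-3*t) + 3*exp(-4*t), exp(-3*t) - exp(-4*t)]
  [-6*exp(-3*t) + 6*exp(-4*t), 3*exp(-3*t) - 2*exp(-4*t)]

Strategy: write A = P · J · P⁻¹ where J is a Jordan canonical form, so e^{tA} = P · e^{tJ} · P⁻¹, and e^{tJ} can be computed block-by-block.

A has Jordan form
J =
  [-4,  0]
  [ 0, -3]
(up to reordering of blocks).

Per-block formulas:
  For a 1×1 block at λ = -3: exp(t · [-3]) = [e^(-3t)].
  For a 1×1 block at λ = -4: exp(t · [-4]) = [e^(-4t)].

After assembling e^{tJ} and conjugating by P, we get:

e^{tA} =
  [-2*exp(-3*t) + 3*exp(-4*t), exp(-3*t) - exp(-4*t)]
  [-6*exp(-3*t) + 6*exp(-4*t), 3*exp(-3*t) - 2*exp(-4*t)]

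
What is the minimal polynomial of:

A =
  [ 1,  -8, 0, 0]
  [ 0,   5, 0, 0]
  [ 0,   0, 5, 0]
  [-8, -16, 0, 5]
x^2 - 6*x + 5

The characteristic polynomial is χ_A(x) = (x - 5)^3*(x - 1), so the eigenvalues are known. The minimal polynomial is
  m_A(x) = Π_λ (x − λ)^{k_λ}
where k_λ is the size of the *largest* Jordan block for λ (equivalently, the smallest k with (A − λI)^k v = 0 for every generalised eigenvector v of λ).

  λ = 1: largest Jordan block has size 1, contributing (x − 1)
  λ = 5: largest Jordan block has size 1, contributing (x − 5)

So m_A(x) = (x - 5)*(x - 1) = x^2 - 6*x + 5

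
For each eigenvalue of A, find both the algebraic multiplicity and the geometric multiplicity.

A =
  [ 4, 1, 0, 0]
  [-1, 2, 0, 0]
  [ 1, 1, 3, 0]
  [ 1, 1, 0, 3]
λ = 3: alg = 4, geom = 3

Step 1 — factor the characteristic polynomial to read off the algebraic multiplicities:
  χ_A(x) = (x - 3)^4

Step 2 — compute geometric multiplicities via the rank-nullity identity g(λ) = n − rank(A − λI):
  rank(A − (3)·I) = 1, so dim ker(A − (3)·I) = n − 1 = 3

Summary:
  λ = 3: algebraic multiplicity = 4, geometric multiplicity = 3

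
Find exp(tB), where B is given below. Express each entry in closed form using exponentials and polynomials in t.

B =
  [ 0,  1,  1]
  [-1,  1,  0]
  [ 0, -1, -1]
e^{tB} =
  [1 - t^2/2, t, -t^2/2 + t]
  [-t^2/2 - t, t + 1, -t^2/2]
  [t^2/2, -t, t^2/2 - t + 1]

Strategy: write B = P · J · P⁻¹ where J is a Jordan canonical form, so e^{tB} = P · e^{tJ} · P⁻¹, and e^{tJ} can be computed block-by-block.

B has Jordan form
J =
  [0, 1, 0]
  [0, 0, 1]
  [0, 0, 0]
(up to reordering of blocks).

Per-block formulas:
  For a 3×3 Jordan block J_3(0): exp(t · J_3(0)) = e^(0t)·(I + t·N + (t^2/2)·N^2), where N is the 3×3 nilpotent shift.

After assembling e^{tJ} and conjugating by P, we get:

e^{tB} =
  [1 - t^2/2, t, -t^2/2 + t]
  [-t^2/2 - t, t + 1, -t^2/2]
  [t^2/2, -t, t^2/2 - t + 1]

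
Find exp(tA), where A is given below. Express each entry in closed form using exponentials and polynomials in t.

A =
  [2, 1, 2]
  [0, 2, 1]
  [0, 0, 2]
e^{tA} =
  [exp(2*t), t*exp(2*t), t^2*exp(2*t)/2 + 2*t*exp(2*t)]
  [0, exp(2*t), t*exp(2*t)]
  [0, 0, exp(2*t)]

Strategy: write A = P · J · P⁻¹ where J is a Jordan canonical form, so e^{tA} = P · e^{tJ} · P⁻¹, and e^{tJ} can be computed block-by-block.

A has Jordan form
J =
  [2, 1, 0]
  [0, 2, 1]
  [0, 0, 2]
(up to reordering of blocks).

Per-block formulas:
  For a 3×3 Jordan block J_3(2): exp(t · J_3(2)) = e^(2t)·(I + t·N + (t^2/2)·N^2), where N is the 3×3 nilpotent shift.

After assembling e^{tJ} and conjugating by P, we get:

e^{tA} =
  [exp(2*t), t*exp(2*t), t^2*exp(2*t)/2 + 2*t*exp(2*t)]
  [0, exp(2*t), t*exp(2*t)]
  [0, 0, exp(2*t)]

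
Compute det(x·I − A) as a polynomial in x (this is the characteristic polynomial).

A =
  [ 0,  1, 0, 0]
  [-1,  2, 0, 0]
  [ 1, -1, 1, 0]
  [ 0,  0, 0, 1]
x^4 - 4*x^3 + 6*x^2 - 4*x + 1

Expanding det(x·I − A) (e.g. by cofactor expansion or by noting that A is similar to its Jordan form J, which has the same characteristic polynomial as A) gives
  χ_A(x) = x^4 - 4*x^3 + 6*x^2 - 4*x + 1
which factors as (x - 1)^4. The eigenvalues (with algebraic multiplicities) are λ = 1 with multiplicity 4.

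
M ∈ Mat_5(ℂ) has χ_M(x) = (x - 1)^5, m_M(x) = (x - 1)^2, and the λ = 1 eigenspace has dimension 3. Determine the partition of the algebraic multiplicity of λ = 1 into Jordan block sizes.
Block sizes for λ = 1: [2, 2, 1]

Step 1 — from the characteristic polynomial, algebraic multiplicity of λ = 1 is 5. From dim ker(M − (1)·I) = 3, there are exactly 3 Jordan blocks for λ = 1.
Step 2 — from the minimal polynomial, the factor (x − 1)^2 tells us the largest block for λ = 1 has size 2.
Step 3 — with total size 5, 3 blocks, and largest block 2, the block sizes (in nonincreasing order) are [2, 2, 1].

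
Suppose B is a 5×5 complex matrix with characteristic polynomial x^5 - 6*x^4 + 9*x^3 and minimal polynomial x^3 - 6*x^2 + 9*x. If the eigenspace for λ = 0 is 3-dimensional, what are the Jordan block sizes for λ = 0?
Block sizes for λ = 0: [1, 1, 1]

Step 1 — from the characteristic polynomial, algebraic multiplicity of λ = 0 is 3. From dim ker(B − (0)·I) = 3, there are exactly 3 Jordan blocks for λ = 0.
Step 2 — from the minimal polynomial, the factor (x − 0) tells us the largest block for λ = 0 has size 1.
Step 3 — with total size 3, 3 blocks, and largest block 1, the block sizes (in nonincreasing order) are [1, 1, 1].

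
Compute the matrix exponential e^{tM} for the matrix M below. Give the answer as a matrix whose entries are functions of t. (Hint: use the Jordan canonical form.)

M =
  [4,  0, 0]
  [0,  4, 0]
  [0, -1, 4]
e^{tM} =
  [exp(4*t), 0, 0]
  [0, exp(4*t), 0]
  [0, -t*exp(4*t), exp(4*t)]

Strategy: write M = P · J · P⁻¹ where J is a Jordan canonical form, so e^{tM} = P · e^{tJ} · P⁻¹, and e^{tJ} can be computed block-by-block.

M has Jordan form
J =
  [4, 1, 0]
  [0, 4, 0]
  [0, 0, 4]
(up to reordering of blocks).

Per-block formulas:
  For a 2×2 Jordan block J_2(4): exp(t · J_2(4)) = e^(4t)·(I + t·N), where N is the 2×2 nilpotent shift.
  For a 1×1 block at λ = 4: exp(t · [4]) = [e^(4t)].

After assembling e^{tJ} and conjugating by P, we get:

e^{tM} =
  [exp(4*t), 0, 0]
  [0, exp(4*t), 0]
  [0, -t*exp(4*t), exp(4*t)]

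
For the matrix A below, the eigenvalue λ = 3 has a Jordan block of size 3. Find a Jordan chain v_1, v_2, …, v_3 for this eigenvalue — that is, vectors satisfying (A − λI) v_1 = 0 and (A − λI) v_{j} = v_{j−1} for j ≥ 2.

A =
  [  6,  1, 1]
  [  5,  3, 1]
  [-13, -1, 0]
A Jordan chain for λ = 3 of length 3:
v_1 = (1, 2, -5)ᵀ
v_2 = (3, 5, -13)ᵀ
v_3 = (1, 0, 0)ᵀ

Let N = A − (3)·I. We want v_3 with N^3 v_3 = 0 but N^2 v_3 ≠ 0; then v_{j-1} := N · v_j for j = 3, …, 2.

Pick v_3 = (1, 0, 0)ᵀ.
Then v_2 = N · v_3 = (3, 5, -13)ᵀ.
Then v_1 = N · v_2 = (1, 2, -5)ᵀ.

Sanity check: (A − (3)·I) v_1 = (0, 0, 0)ᵀ = 0. ✓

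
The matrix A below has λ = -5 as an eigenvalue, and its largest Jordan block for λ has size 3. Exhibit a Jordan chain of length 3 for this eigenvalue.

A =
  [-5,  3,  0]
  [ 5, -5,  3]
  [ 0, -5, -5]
A Jordan chain for λ = -5 of length 3:
v_1 = (15, 0, -25)ᵀ
v_2 = (0, 5, 0)ᵀ
v_3 = (1, 0, 0)ᵀ

Let N = A − (-5)·I. We want v_3 with N^3 v_3 = 0 but N^2 v_3 ≠ 0; then v_{j-1} := N · v_j for j = 3, …, 2.

Pick v_3 = (1, 0, 0)ᵀ.
Then v_2 = N · v_3 = (0, 5, 0)ᵀ.
Then v_1 = N · v_2 = (15, 0, -25)ᵀ.

Sanity check: (A − (-5)·I) v_1 = (0, 0, 0)ᵀ = 0. ✓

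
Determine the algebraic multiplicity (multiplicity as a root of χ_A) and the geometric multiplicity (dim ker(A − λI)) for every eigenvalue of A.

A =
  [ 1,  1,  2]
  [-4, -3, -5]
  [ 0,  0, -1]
λ = -1: alg = 3, geom = 1

Step 1 — factor the characteristic polynomial to read off the algebraic multiplicities:
  χ_A(x) = (x + 1)^3

Step 2 — compute geometric multiplicities via the rank-nullity identity g(λ) = n − rank(A − λI):
  rank(A − (-1)·I) = 2, so dim ker(A − (-1)·I) = n − 2 = 1

Summary:
  λ = -1: algebraic multiplicity = 3, geometric multiplicity = 1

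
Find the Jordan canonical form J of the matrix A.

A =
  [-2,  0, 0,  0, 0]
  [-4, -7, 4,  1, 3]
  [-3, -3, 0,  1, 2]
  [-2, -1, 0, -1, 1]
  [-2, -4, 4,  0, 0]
J_2(-2) ⊕ J_2(-2) ⊕ J_1(-2)

The characteristic polynomial is
  det(x·I − A) = x^5 + 10*x^4 + 40*x^3 + 80*x^2 + 80*x + 32 = (x + 2)^5

Eigenvalues and multiplicities (the geometric multiplicity of λ is n − rank(A − λI), which equals the number of Jordan blocks for λ):
  λ = -2: algebraic multiplicity = 5, geometric multiplicity = 3

Determining the block sizes for each eigenvalue:
  λ = -2: with am = 5 and gm = 3, the partition is not yet determined (e.g. several partitions of 5 into 3 parts exist). Let N = A − (-2)·I. Computing rank(N^1) = 2, rank(N^2) = 0; the number of blocks of size ≥ j is rank(N^{j−1}) − rank(N^j), giving [3, 2]. So we have 2 block(s) of size 2, 1 block(s) of size 1 → block sizes [2, 2, 1]

Assembling the blocks gives a Jordan form
J =
  [-2,  1,  0,  0,  0]
  [ 0, -2,  0,  0,  0]
  [ 0,  0, -2,  1,  0]
  [ 0,  0,  0, -2,  0]
  [ 0,  0,  0,  0, -2]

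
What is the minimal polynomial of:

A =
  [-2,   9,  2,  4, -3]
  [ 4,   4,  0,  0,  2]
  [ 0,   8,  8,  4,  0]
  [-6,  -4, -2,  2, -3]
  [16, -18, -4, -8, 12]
x^4 - 20*x^3 + 148*x^2 - 480*x + 576

The characteristic polynomial is χ_A(x) = (x - 6)^2*(x - 4)^3, so the eigenvalues are known. The minimal polynomial is
  m_A(x) = Π_λ (x − λ)^{k_λ}
where k_λ is the size of the *largest* Jordan block for λ (equivalently, the smallest k with (A − λI)^k v = 0 for every generalised eigenvector v of λ).

  λ = 4: largest Jordan block has size 2, contributing (x − 4)^2
  λ = 6: largest Jordan block has size 2, contributing (x − 6)^2

So m_A(x) = (x - 6)^2*(x - 4)^2 = x^4 - 20*x^3 + 148*x^2 - 480*x + 576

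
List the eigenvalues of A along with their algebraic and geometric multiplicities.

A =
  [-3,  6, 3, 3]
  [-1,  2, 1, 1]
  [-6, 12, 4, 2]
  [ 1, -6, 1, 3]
λ = 0: alg = 1, geom = 1; λ = 2: alg = 3, geom = 2

Step 1 — factor the characteristic polynomial to read off the algebraic multiplicities:
  χ_A(x) = x*(x - 2)^3

Step 2 — compute geometric multiplicities via the rank-nullity identity g(λ) = n − rank(A − λI):
  rank(A − (0)·I) = 3, so dim ker(A − (0)·I) = n − 3 = 1
  rank(A − (2)·I) = 2, so dim ker(A − (2)·I) = n − 2 = 2

Summary:
  λ = 0: algebraic multiplicity = 1, geometric multiplicity = 1
  λ = 2: algebraic multiplicity = 3, geometric multiplicity = 2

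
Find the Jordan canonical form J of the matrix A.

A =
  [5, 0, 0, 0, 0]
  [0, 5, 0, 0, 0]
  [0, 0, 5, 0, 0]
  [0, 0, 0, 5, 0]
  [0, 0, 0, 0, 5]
J_1(5) ⊕ J_1(5) ⊕ J_1(5) ⊕ J_1(5) ⊕ J_1(5)

The characteristic polynomial is
  det(x·I − A) = x^5 - 25*x^4 + 250*x^3 - 1250*x^2 + 3125*x - 3125 = (x - 5)^5

Eigenvalues and multiplicities (the geometric multiplicity of λ is n − rank(A − λI), which equals the number of Jordan blocks for λ):
  λ = 5: algebraic multiplicity = 5, geometric multiplicity = 5

Determining the block sizes for each eigenvalue:
  λ = 5: gm = am = 5, so every block has size 1 → block sizes [1, 1, 1, 1, 1]

Assembling the blocks gives a Jordan form
J =
  [5, 0, 0, 0, 0]
  [0, 5, 0, 0, 0]
  [0, 0, 5, 0, 0]
  [0, 0, 0, 5, 0]
  [0, 0, 0, 0, 5]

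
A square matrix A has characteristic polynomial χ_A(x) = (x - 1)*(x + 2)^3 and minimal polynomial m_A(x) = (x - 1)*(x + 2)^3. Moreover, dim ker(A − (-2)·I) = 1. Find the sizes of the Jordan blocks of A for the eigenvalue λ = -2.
Block sizes for λ = -2: [3]

Step 1 — from the characteristic polynomial, algebraic multiplicity of λ = -2 is 3. From dim ker(A − (-2)·I) = 1, there are exactly 1 Jordan blocks for λ = -2.
Step 2 — from the minimal polynomial, the factor (x + 2)^3 tells us the largest block for λ = -2 has size 3.
Step 3 — with total size 3, 1 blocks, and largest block 3, the block sizes (in nonincreasing order) are [3].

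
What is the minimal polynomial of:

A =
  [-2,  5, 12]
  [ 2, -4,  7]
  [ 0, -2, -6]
x^3 + 12*x^2 + 48*x + 64

The characteristic polynomial is χ_A(x) = (x + 4)^3, so the eigenvalues are known. The minimal polynomial is
  m_A(x) = Π_λ (x − λ)^{k_λ}
where k_λ is the size of the *largest* Jordan block for λ (equivalently, the smallest k with (A − λI)^k v = 0 for every generalised eigenvector v of λ).

  λ = -4: largest Jordan block has size 3, contributing (x + 4)^3

So m_A(x) = (x + 4)^3 = x^3 + 12*x^2 + 48*x + 64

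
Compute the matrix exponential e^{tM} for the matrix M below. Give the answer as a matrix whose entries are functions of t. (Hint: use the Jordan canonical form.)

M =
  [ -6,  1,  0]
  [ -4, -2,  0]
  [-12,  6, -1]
e^{tM} =
  [-2*t*exp(-4*t) + exp(-4*t), t*exp(-4*t), 0]
  [-4*t*exp(-4*t), 2*t*exp(-4*t) + exp(-4*t), 0]
  [-4*exp(-t) + 4*exp(-4*t), 2*exp(-t) - 2*exp(-4*t), exp(-t)]

Strategy: write M = P · J · P⁻¹ where J is a Jordan canonical form, so e^{tM} = P · e^{tJ} · P⁻¹, and e^{tJ} can be computed block-by-block.

M has Jordan form
J =
  [-4,  1,  0]
  [ 0, -4,  0]
  [ 0,  0, -1]
(up to reordering of blocks).

Per-block formulas:
  For a 2×2 Jordan block J_2(-4): exp(t · J_2(-4)) = e^(-4t)·(I + t·N), where N is the 2×2 nilpotent shift.
  For a 1×1 block at λ = -1: exp(t · [-1]) = [e^(-1t)].

After assembling e^{tJ} and conjugating by P, we get:

e^{tM} =
  [-2*t*exp(-4*t) + exp(-4*t), t*exp(-4*t), 0]
  [-4*t*exp(-4*t), 2*t*exp(-4*t) + exp(-4*t), 0]
  [-4*exp(-t) + 4*exp(-4*t), 2*exp(-t) - 2*exp(-4*t), exp(-t)]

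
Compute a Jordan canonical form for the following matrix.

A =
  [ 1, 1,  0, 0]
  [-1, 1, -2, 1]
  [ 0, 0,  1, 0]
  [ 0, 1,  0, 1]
J_3(1) ⊕ J_1(1)

The characteristic polynomial is
  det(x·I − A) = x^4 - 4*x^3 + 6*x^2 - 4*x + 1 = (x - 1)^4

Eigenvalues and multiplicities (the geometric multiplicity of λ is n − rank(A − λI), which equals the number of Jordan blocks for λ):
  λ = 1: algebraic multiplicity = 4, geometric multiplicity = 2

Determining the block sizes for each eigenvalue:
  λ = 1: with am = 4 and gm = 2, the partition is not yet determined (e.g. several partitions of 4 into 2 parts exist). Let N = A − (1)·I. Computing rank(N^1) = 2, rank(N^2) = 1, rank(N^3) = 0; the number of blocks of size ≥ j is rank(N^{j−1}) − rank(N^j), giving [2, 1, 1]. So we have 1 block(s) of size 3, 1 block(s) of size 1 → block sizes [3, 1]

Assembling the blocks gives a Jordan form
J =
  [1, 1, 0, 0]
  [0, 1, 1, 0]
  [0, 0, 1, 0]
  [0, 0, 0, 1]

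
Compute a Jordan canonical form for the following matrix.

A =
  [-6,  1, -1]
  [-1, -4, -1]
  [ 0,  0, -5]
J_2(-5) ⊕ J_1(-5)

The characteristic polynomial is
  det(x·I − A) = x^3 + 15*x^2 + 75*x + 125 = (x + 5)^3

Eigenvalues and multiplicities (the geometric multiplicity of λ is n − rank(A − λI), which equals the number of Jordan blocks for λ):
  λ = -5: algebraic multiplicity = 3, geometric multiplicity = 2

Determining the block sizes for each eigenvalue:
  λ = -5: 2 blocks summing to 3 forces exactly one block of size 2 and the rest size 1 → block sizes [2, 1]

Assembling the blocks gives a Jordan form
J =
  [-5,  1,  0]
  [ 0, -5,  0]
  [ 0,  0, -5]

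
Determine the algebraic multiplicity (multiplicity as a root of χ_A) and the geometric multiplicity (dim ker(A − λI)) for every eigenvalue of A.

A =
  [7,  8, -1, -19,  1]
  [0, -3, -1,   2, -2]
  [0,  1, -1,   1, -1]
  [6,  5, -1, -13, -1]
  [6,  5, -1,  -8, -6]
λ = -5: alg = 2, geom = 1; λ = -2: alg = 3, geom = 2

Step 1 — factor the characteristic polynomial to read off the algebraic multiplicities:
  χ_A(x) = (x + 2)^3*(x + 5)^2

Step 2 — compute geometric multiplicities via the rank-nullity identity g(λ) = n − rank(A − λI):
  rank(A − (-5)·I) = 4, so dim ker(A − (-5)·I) = n − 4 = 1
  rank(A − (-2)·I) = 3, so dim ker(A − (-2)·I) = n − 3 = 2

Summary:
  λ = -5: algebraic multiplicity = 2, geometric multiplicity = 1
  λ = -2: algebraic multiplicity = 3, geometric multiplicity = 2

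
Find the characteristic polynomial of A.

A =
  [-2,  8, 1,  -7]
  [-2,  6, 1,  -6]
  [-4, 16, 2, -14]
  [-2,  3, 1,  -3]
x^4 - 3*x^3

Expanding det(x·I − A) (e.g. by cofactor expansion or by noting that A is similar to its Jordan form J, which has the same characteristic polynomial as A) gives
  χ_A(x) = x^4 - 3*x^3
which factors as x^3*(x - 3). The eigenvalues (with algebraic multiplicities) are λ = 0 with multiplicity 3, λ = 3 with multiplicity 1.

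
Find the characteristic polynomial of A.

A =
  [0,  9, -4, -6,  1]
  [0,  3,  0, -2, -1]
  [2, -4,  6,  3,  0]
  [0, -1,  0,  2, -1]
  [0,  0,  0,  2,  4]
x^5 - 15*x^4 + 88*x^3 - 252*x^2 + 352*x - 192

Expanding det(x·I − A) (e.g. by cofactor expansion or by noting that A is similar to its Jordan form J, which has the same characteristic polynomial as A) gives
  χ_A(x) = x^5 - 15*x^4 + 88*x^3 - 252*x^2 + 352*x - 192
which factors as (x - 4)^2*(x - 3)*(x - 2)^2. The eigenvalues (with algebraic multiplicities) are λ = 2 with multiplicity 2, λ = 3 with multiplicity 1, λ = 4 with multiplicity 2.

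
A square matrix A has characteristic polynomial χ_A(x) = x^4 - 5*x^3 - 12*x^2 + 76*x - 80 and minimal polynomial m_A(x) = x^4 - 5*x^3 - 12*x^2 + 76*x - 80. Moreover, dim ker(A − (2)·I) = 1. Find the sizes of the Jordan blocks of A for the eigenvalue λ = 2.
Block sizes for λ = 2: [2]

Step 1 — from the characteristic polynomial, algebraic multiplicity of λ = 2 is 2. From dim ker(A − (2)·I) = 1, there are exactly 1 Jordan blocks for λ = 2.
Step 2 — from the minimal polynomial, the factor (x − 2)^2 tells us the largest block for λ = 2 has size 2.
Step 3 — with total size 2, 1 blocks, and largest block 2, the block sizes (in nonincreasing order) are [2].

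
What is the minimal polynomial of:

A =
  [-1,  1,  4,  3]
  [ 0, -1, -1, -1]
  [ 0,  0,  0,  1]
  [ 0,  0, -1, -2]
x^2 + 2*x + 1

The characteristic polynomial is χ_A(x) = (x + 1)^4, so the eigenvalues are known. The minimal polynomial is
  m_A(x) = Π_λ (x − λ)^{k_λ}
where k_λ is the size of the *largest* Jordan block for λ (equivalently, the smallest k with (A − λI)^k v = 0 for every generalised eigenvector v of λ).

  λ = -1: largest Jordan block has size 2, contributing (x + 1)^2

So m_A(x) = (x + 1)^2 = x^2 + 2*x + 1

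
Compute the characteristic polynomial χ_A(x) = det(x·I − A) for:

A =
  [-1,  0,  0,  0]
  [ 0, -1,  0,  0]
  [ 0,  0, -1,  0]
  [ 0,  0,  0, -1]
x^4 + 4*x^3 + 6*x^2 + 4*x + 1

Expanding det(x·I − A) (e.g. by cofactor expansion or by noting that A is similar to its Jordan form J, which has the same characteristic polynomial as A) gives
  χ_A(x) = x^4 + 4*x^3 + 6*x^2 + 4*x + 1
which factors as (x + 1)^4. The eigenvalues (with algebraic multiplicities) are λ = -1 with multiplicity 4.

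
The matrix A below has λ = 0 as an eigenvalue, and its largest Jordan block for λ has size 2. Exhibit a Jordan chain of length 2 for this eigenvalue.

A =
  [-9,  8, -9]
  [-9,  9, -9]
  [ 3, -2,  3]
A Jordan chain for λ = 0 of length 2:
v_1 = (-1, 0, 1)ᵀ
v_2 = (1, 1, 0)ᵀ

Let N = A − (0)·I. We want v_2 with N^2 v_2 = 0 but N^1 v_2 ≠ 0; then v_{j-1} := N · v_j for j = 2, …, 2.

Pick v_2 = (1, 1, 0)ᵀ.
Then v_1 = N · v_2 = (-1, 0, 1)ᵀ.

Sanity check: (A − (0)·I) v_1 = (0, 0, 0)ᵀ = 0. ✓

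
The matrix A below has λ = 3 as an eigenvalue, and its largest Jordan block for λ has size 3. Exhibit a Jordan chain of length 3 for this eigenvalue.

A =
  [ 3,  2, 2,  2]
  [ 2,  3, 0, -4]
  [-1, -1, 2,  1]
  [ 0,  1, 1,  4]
A Jordan chain for λ = 3 of length 3:
v_1 = (2, 0, -1, 1)ᵀ
v_2 = (0, 2, -1, 0)ᵀ
v_3 = (1, 0, 0, 0)ᵀ

Let N = A − (3)·I. We want v_3 with N^3 v_3 = 0 but N^2 v_3 ≠ 0; then v_{j-1} := N · v_j for j = 3, …, 2.

Pick v_3 = (1, 0, 0, 0)ᵀ.
Then v_2 = N · v_3 = (0, 2, -1, 0)ᵀ.
Then v_1 = N · v_2 = (2, 0, -1, 1)ᵀ.

Sanity check: (A − (3)·I) v_1 = (0, 0, 0, 0)ᵀ = 0. ✓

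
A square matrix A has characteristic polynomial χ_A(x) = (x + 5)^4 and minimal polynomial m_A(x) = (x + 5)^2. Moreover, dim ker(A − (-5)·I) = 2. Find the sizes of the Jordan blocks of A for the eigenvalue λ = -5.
Block sizes for λ = -5: [2, 2]

Step 1 — from the characteristic polynomial, algebraic multiplicity of λ = -5 is 4. From dim ker(A − (-5)·I) = 2, there are exactly 2 Jordan blocks for λ = -5.
Step 2 — from the minimal polynomial, the factor (x + 5)^2 tells us the largest block for λ = -5 has size 2.
Step 3 — with total size 4, 2 blocks, and largest block 2, the block sizes (in nonincreasing order) are [2, 2].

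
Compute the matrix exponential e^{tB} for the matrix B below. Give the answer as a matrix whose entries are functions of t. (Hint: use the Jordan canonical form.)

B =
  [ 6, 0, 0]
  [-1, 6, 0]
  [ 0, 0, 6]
e^{tB} =
  [exp(6*t), 0, 0]
  [-t*exp(6*t), exp(6*t), 0]
  [0, 0, exp(6*t)]

Strategy: write B = P · J · P⁻¹ where J is a Jordan canonical form, so e^{tB} = P · e^{tJ} · P⁻¹, and e^{tJ} can be computed block-by-block.

B has Jordan form
J =
  [6, 1, 0]
  [0, 6, 0]
  [0, 0, 6]
(up to reordering of blocks).

Per-block formulas:
  For a 2×2 Jordan block J_2(6): exp(t · J_2(6)) = e^(6t)·(I + t·N), where N is the 2×2 nilpotent shift.
  For a 1×1 block at λ = 6: exp(t · [6]) = [e^(6t)].

After assembling e^{tJ} and conjugating by P, we get:

e^{tB} =
  [exp(6*t), 0, 0]
  [-t*exp(6*t), exp(6*t), 0]
  [0, 0, exp(6*t)]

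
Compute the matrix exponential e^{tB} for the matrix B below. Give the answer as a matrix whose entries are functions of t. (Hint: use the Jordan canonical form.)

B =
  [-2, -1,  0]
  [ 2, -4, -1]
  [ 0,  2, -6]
e^{tB} =
  [t^2*exp(-4*t) + 2*t*exp(-4*t) + exp(-4*t), -t^2*exp(-4*t) - t*exp(-4*t), t^2*exp(-4*t)/2]
  [2*t^2*exp(-4*t) + 2*t*exp(-4*t), -2*t^2*exp(-4*t) + exp(-4*t), t^2*exp(-4*t) - t*exp(-4*t)]
  [2*t^2*exp(-4*t), -2*t^2*exp(-4*t) + 2*t*exp(-4*t), t^2*exp(-4*t) - 2*t*exp(-4*t) + exp(-4*t)]

Strategy: write B = P · J · P⁻¹ where J is a Jordan canonical form, so e^{tB} = P · e^{tJ} · P⁻¹, and e^{tJ} can be computed block-by-block.

B has Jordan form
J =
  [-4,  1,  0]
  [ 0, -4,  1]
  [ 0,  0, -4]
(up to reordering of blocks).

Per-block formulas:
  For a 3×3 Jordan block J_3(-4): exp(t · J_3(-4)) = e^(-4t)·(I + t·N + (t^2/2)·N^2), where N is the 3×3 nilpotent shift.

After assembling e^{tJ} and conjugating by P, we get:

e^{tB} =
  [t^2*exp(-4*t) + 2*t*exp(-4*t) + exp(-4*t), -t^2*exp(-4*t) - t*exp(-4*t), t^2*exp(-4*t)/2]
  [2*t^2*exp(-4*t) + 2*t*exp(-4*t), -2*t^2*exp(-4*t) + exp(-4*t), t^2*exp(-4*t) - t*exp(-4*t)]
  [2*t^2*exp(-4*t), -2*t^2*exp(-4*t) + 2*t*exp(-4*t), t^2*exp(-4*t) - 2*t*exp(-4*t) + exp(-4*t)]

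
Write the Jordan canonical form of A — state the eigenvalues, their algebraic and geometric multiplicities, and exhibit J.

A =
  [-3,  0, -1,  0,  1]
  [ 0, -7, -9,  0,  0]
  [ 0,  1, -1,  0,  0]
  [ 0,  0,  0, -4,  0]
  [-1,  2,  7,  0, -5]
J_3(-4) ⊕ J_1(-4) ⊕ J_1(-4)

The characteristic polynomial is
  det(x·I − A) = x^5 + 20*x^4 + 160*x^3 + 640*x^2 + 1280*x + 1024 = (x + 4)^5

Eigenvalues and multiplicities (the geometric multiplicity of λ is n − rank(A − λI), which equals the number of Jordan blocks for λ):
  λ = -4: algebraic multiplicity = 5, geometric multiplicity = 3

Determining the block sizes for each eigenvalue:
  λ = -4: with am = 5 and gm = 3, the partition is not yet determined (e.g. several partitions of 5 into 3 parts exist). Let N = A − (-4)·I. Computing rank(N^1) = 2, rank(N^2) = 1, rank(N^3) = 0; the number of blocks of size ≥ j is rank(N^{j−1}) − rank(N^j), giving [3, 1, 1]. So we have 1 block(s) of size 3, 2 block(s) of size 1 → block sizes [3, 1, 1]

Assembling the blocks gives a Jordan form
J =
  [-4,  1,  0,  0,  0]
  [ 0, -4,  1,  0,  0]
  [ 0,  0, -4,  0,  0]
  [ 0,  0,  0, -4,  0]
  [ 0,  0,  0,  0, -4]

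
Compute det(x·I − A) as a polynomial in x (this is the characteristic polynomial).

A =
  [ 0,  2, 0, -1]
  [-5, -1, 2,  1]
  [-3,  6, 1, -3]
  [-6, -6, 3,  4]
x^4 - 4*x^3 + 6*x^2 - 4*x + 1

Expanding det(x·I − A) (e.g. by cofactor expansion or by noting that A is similar to its Jordan form J, which has the same characteristic polynomial as A) gives
  χ_A(x) = x^4 - 4*x^3 + 6*x^2 - 4*x + 1
which factors as (x - 1)^4. The eigenvalues (with algebraic multiplicities) are λ = 1 with multiplicity 4.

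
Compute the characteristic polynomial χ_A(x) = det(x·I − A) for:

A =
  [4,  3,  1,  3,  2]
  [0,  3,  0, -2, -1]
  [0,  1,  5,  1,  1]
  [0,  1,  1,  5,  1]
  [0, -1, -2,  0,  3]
x^5 - 20*x^4 + 160*x^3 - 640*x^2 + 1280*x - 1024

Expanding det(x·I − A) (e.g. by cofactor expansion or by noting that A is similar to its Jordan form J, which has the same characteristic polynomial as A) gives
  χ_A(x) = x^5 - 20*x^4 + 160*x^3 - 640*x^2 + 1280*x - 1024
which factors as (x - 4)^5. The eigenvalues (with algebraic multiplicities) are λ = 4 with multiplicity 5.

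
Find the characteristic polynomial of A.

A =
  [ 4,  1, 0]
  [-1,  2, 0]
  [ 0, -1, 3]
x^3 - 9*x^2 + 27*x - 27

Expanding det(x·I − A) (e.g. by cofactor expansion or by noting that A is similar to its Jordan form J, which has the same characteristic polynomial as A) gives
  χ_A(x) = x^3 - 9*x^2 + 27*x - 27
which factors as (x - 3)^3. The eigenvalues (with algebraic multiplicities) are λ = 3 with multiplicity 3.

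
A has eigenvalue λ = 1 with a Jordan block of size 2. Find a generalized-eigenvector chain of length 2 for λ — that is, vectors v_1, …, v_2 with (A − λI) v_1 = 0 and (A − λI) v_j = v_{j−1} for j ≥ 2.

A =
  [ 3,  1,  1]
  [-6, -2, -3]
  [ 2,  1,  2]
A Jordan chain for λ = 1 of length 2:
v_1 = (2, -6, 2)ᵀ
v_2 = (1, 0, 0)ᵀ

Let N = A − (1)·I. We want v_2 with N^2 v_2 = 0 but N^1 v_2 ≠ 0; then v_{j-1} := N · v_j for j = 2, …, 2.

Pick v_2 = (1, 0, 0)ᵀ.
Then v_1 = N · v_2 = (2, -6, 2)ᵀ.

Sanity check: (A − (1)·I) v_1 = (0, 0, 0)ᵀ = 0. ✓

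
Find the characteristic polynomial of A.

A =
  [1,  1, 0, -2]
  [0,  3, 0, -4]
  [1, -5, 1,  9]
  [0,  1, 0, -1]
x^4 - 4*x^3 + 6*x^2 - 4*x + 1

Expanding det(x·I − A) (e.g. by cofactor expansion or by noting that A is similar to its Jordan form J, which has the same characteristic polynomial as A) gives
  χ_A(x) = x^4 - 4*x^3 + 6*x^2 - 4*x + 1
which factors as (x - 1)^4. The eigenvalues (with algebraic multiplicities) are λ = 1 with multiplicity 4.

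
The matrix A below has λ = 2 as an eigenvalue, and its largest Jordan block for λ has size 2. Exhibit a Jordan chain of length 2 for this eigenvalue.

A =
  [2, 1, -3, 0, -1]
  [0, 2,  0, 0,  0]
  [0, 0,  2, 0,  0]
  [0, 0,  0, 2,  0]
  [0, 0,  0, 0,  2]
A Jordan chain for λ = 2 of length 2:
v_1 = (1, 0, 0, 0, 0)ᵀ
v_2 = (0, 1, 0, 0, 0)ᵀ

Let N = A − (2)·I. We want v_2 with N^2 v_2 = 0 but N^1 v_2 ≠ 0; then v_{j-1} := N · v_j for j = 2, …, 2.

Pick v_2 = (0, 1, 0, 0, 0)ᵀ.
Then v_1 = N · v_2 = (1, 0, 0, 0, 0)ᵀ.

Sanity check: (A − (2)·I) v_1 = (0, 0, 0, 0, 0)ᵀ = 0. ✓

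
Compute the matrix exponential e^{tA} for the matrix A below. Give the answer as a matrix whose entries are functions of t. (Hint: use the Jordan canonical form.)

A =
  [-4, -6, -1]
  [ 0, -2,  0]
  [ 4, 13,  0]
e^{tA} =
  [-2*t*exp(-2*t) + exp(-2*t), -t^2*exp(-2*t)/2 - 6*t*exp(-2*t), -t*exp(-2*t)]
  [0, exp(-2*t), 0]
  [4*t*exp(-2*t), t^2*exp(-2*t) + 13*t*exp(-2*t), 2*t*exp(-2*t) + exp(-2*t)]

Strategy: write A = P · J · P⁻¹ where J is a Jordan canonical form, so e^{tA} = P · e^{tJ} · P⁻¹, and e^{tJ} can be computed block-by-block.

A has Jordan form
J =
  [-2,  1,  0]
  [ 0, -2,  1]
  [ 0,  0, -2]
(up to reordering of blocks).

Per-block formulas:
  For a 3×3 Jordan block J_3(-2): exp(t · J_3(-2)) = e^(-2t)·(I + t·N + (t^2/2)·N^2), where N is the 3×3 nilpotent shift.

After assembling e^{tJ} and conjugating by P, we get:

e^{tA} =
  [-2*t*exp(-2*t) + exp(-2*t), -t^2*exp(-2*t)/2 - 6*t*exp(-2*t), -t*exp(-2*t)]
  [0, exp(-2*t), 0]
  [4*t*exp(-2*t), t^2*exp(-2*t) + 13*t*exp(-2*t), 2*t*exp(-2*t) + exp(-2*t)]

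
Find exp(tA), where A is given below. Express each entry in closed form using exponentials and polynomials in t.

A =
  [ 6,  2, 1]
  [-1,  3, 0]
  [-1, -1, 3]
e^{tA} =
  [t^2*exp(4*t)/2 + 2*t*exp(4*t) + exp(4*t), t^2*exp(4*t)/2 + 2*t*exp(4*t), t^2*exp(4*t)/2 + t*exp(4*t)]
  [-t^2*exp(4*t)/2 - t*exp(4*t), -t^2*exp(4*t)/2 - t*exp(4*t) + exp(4*t), -t^2*exp(4*t)/2]
  [-t*exp(4*t), -t*exp(4*t), -t*exp(4*t) + exp(4*t)]

Strategy: write A = P · J · P⁻¹ where J is a Jordan canonical form, so e^{tA} = P · e^{tJ} · P⁻¹, and e^{tJ} can be computed block-by-block.

A has Jordan form
J =
  [4, 1, 0]
  [0, 4, 1]
  [0, 0, 4]
(up to reordering of blocks).

Per-block formulas:
  For a 3×3 Jordan block J_3(4): exp(t · J_3(4)) = e^(4t)·(I + t·N + (t^2/2)·N^2), where N is the 3×3 nilpotent shift.

After assembling e^{tJ} and conjugating by P, we get:

e^{tA} =
  [t^2*exp(4*t)/2 + 2*t*exp(4*t) + exp(4*t), t^2*exp(4*t)/2 + 2*t*exp(4*t), t^2*exp(4*t)/2 + t*exp(4*t)]
  [-t^2*exp(4*t)/2 - t*exp(4*t), -t^2*exp(4*t)/2 - t*exp(4*t) + exp(4*t), -t^2*exp(4*t)/2]
  [-t*exp(4*t), -t*exp(4*t), -t*exp(4*t) + exp(4*t)]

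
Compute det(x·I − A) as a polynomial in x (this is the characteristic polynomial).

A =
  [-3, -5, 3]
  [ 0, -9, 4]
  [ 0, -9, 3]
x^3 + 9*x^2 + 27*x + 27

Expanding det(x·I − A) (e.g. by cofactor expansion or by noting that A is similar to its Jordan form J, which has the same characteristic polynomial as A) gives
  χ_A(x) = x^3 + 9*x^2 + 27*x + 27
which factors as (x + 3)^3. The eigenvalues (with algebraic multiplicities) are λ = -3 with multiplicity 3.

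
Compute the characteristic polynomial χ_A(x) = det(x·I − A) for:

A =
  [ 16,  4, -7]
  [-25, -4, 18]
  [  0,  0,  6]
x^3 - 18*x^2 + 108*x - 216

Expanding det(x·I − A) (e.g. by cofactor expansion or by noting that A is similar to its Jordan form J, which has the same characteristic polynomial as A) gives
  χ_A(x) = x^3 - 18*x^2 + 108*x - 216
which factors as (x - 6)^3. The eigenvalues (with algebraic multiplicities) are λ = 6 with multiplicity 3.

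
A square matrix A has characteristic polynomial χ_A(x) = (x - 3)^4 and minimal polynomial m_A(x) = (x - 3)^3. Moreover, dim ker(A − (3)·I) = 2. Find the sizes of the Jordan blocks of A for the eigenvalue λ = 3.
Block sizes for λ = 3: [3, 1]

Step 1 — from the characteristic polynomial, algebraic multiplicity of λ = 3 is 4. From dim ker(A − (3)·I) = 2, there are exactly 2 Jordan blocks for λ = 3.
Step 2 — from the minimal polynomial, the factor (x − 3)^3 tells us the largest block for λ = 3 has size 3.
Step 3 — with total size 4, 2 blocks, and largest block 3, the block sizes (in nonincreasing order) are [3, 1].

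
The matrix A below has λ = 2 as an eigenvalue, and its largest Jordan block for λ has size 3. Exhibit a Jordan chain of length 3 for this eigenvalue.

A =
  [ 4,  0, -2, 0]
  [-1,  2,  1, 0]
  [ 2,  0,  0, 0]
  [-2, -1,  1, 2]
A Jordan chain for λ = 2 of length 3:
v_1 = (0, 0, 0, -1)ᵀ
v_2 = (2, -1, 2, -2)ᵀ
v_3 = (1, 0, 0, 0)ᵀ

Let N = A − (2)·I. We want v_3 with N^3 v_3 = 0 but N^2 v_3 ≠ 0; then v_{j-1} := N · v_j for j = 3, …, 2.

Pick v_3 = (1, 0, 0, 0)ᵀ.
Then v_2 = N · v_3 = (2, -1, 2, -2)ᵀ.
Then v_1 = N · v_2 = (0, 0, 0, -1)ᵀ.

Sanity check: (A − (2)·I) v_1 = (0, 0, 0, 0)ᵀ = 0. ✓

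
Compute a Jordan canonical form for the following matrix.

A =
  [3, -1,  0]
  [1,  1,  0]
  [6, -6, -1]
J_1(-1) ⊕ J_2(2)

The characteristic polynomial is
  det(x·I − A) = x^3 - 3*x^2 + 4 = (x - 2)^2*(x + 1)

Eigenvalues and multiplicities (the geometric multiplicity of λ is n − rank(A − λI), which equals the number of Jordan blocks for λ):
  λ = -1: algebraic multiplicity = 1, geometric multiplicity = 1
  λ = 2: algebraic multiplicity = 2, geometric multiplicity = 1

Determining the block sizes for each eigenvalue:
  λ = -1: one block (gm = 1), so the single block has size am = 1 → block sizes [1]
  λ = 2: one block (gm = 1), so the single block has size am = 2 → block sizes [2]

Assembling the blocks gives a Jordan form
J =
  [-1, 0, 0]
  [ 0, 2, 1]
  [ 0, 0, 2]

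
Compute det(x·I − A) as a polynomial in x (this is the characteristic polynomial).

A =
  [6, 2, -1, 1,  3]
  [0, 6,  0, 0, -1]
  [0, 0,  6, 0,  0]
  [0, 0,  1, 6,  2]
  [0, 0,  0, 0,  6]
x^5 - 30*x^4 + 360*x^3 - 2160*x^2 + 6480*x - 7776

Expanding det(x·I − A) (e.g. by cofactor expansion or by noting that A is similar to its Jordan form J, which has the same characteristic polynomial as A) gives
  χ_A(x) = x^5 - 30*x^4 + 360*x^3 - 2160*x^2 + 6480*x - 7776
which factors as (x - 6)^5. The eigenvalues (with algebraic multiplicities) are λ = 6 with multiplicity 5.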